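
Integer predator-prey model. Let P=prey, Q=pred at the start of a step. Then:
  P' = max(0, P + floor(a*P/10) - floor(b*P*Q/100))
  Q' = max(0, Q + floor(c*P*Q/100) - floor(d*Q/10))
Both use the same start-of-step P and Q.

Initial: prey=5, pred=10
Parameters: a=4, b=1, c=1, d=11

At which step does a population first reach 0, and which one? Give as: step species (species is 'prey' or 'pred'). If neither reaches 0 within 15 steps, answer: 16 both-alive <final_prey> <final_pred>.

Answer: 1 pred

Derivation:
Step 1: prey: 5+2-0=7; pred: 10+0-11=0
First extinction: pred at step 1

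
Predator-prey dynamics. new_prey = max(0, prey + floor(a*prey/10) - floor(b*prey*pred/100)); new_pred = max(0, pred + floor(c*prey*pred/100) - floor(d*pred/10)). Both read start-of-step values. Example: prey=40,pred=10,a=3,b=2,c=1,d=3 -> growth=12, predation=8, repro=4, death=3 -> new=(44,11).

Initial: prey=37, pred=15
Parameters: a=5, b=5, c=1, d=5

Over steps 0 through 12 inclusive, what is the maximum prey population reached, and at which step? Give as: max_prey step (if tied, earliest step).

Answer: 173 11

Derivation:
Step 1: prey: 37+18-27=28; pred: 15+5-7=13
Step 2: prey: 28+14-18=24; pred: 13+3-6=10
Step 3: prey: 24+12-12=24; pred: 10+2-5=7
Step 4: prey: 24+12-8=28; pred: 7+1-3=5
Step 5: prey: 28+14-7=35; pred: 5+1-2=4
Step 6: prey: 35+17-7=45; pred: 4+1-2=3
Step 7: prey: 45+22-6=61; pred: 3+1-1=3
Step 8: prey: 61+30-9=82; pred: 3+1-1=3
Step 9: prey: 82+41-12=111; pred: 3+2-1=4
Step 10: prey: 111+55-22=144; pred: 4+4-2=6
Step 11: prey: 144+72-43=173; pred: 6+8-3=11
Step 12: prey: 173+86-95=164; pred: 11+19-5=25
Max prey = 173 at step 11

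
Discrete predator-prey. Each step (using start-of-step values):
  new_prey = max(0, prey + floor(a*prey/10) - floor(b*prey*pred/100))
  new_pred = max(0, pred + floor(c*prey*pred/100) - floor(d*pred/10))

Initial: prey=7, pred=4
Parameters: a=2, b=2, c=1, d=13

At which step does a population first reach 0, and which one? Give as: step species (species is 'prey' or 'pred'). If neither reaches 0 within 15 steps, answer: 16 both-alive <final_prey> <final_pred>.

Step 1: prey: 7+1-0=8; pred: 4+0-5=0
First extinction: pred at step 1

Answer: 1 pred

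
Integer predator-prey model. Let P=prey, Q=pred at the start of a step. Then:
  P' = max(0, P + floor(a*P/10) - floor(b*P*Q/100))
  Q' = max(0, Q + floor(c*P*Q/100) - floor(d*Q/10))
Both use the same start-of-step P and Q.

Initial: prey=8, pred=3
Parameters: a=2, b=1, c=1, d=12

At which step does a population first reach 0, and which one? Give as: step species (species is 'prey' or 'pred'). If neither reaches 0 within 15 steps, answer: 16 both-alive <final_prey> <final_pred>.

Step 1: prey: 8+1-0=9; pred: 3+0-3=0
First extinction: pred at step 1

Answer: 1 pred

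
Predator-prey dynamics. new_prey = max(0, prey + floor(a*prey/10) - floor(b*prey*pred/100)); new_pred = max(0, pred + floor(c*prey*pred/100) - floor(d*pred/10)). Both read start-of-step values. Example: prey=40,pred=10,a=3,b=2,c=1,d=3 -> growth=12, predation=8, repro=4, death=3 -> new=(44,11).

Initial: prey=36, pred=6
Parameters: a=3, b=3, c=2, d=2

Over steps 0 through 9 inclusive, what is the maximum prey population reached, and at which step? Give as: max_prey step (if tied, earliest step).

Answer: 42 2

Derivation:
Step 1: prey: 36+10-6=40; pred: 6+4-1=9
Step 2: prey: 40+12-10=42; pred: 9+7-1=15
Step 3: prey: 42+12-18=36; pred: 15+12-3=24
Step 4: prey: 36+10-25=21; pred: 24+17-4=37
Step 5: prey: 21+6-23=4; pred: 37+15-7=45
Step 6: prey: 4+1-5=0; pred: 45+3-9=39
Step 7: prey: 0+0-0=0; pred: 39+0-7=32
Step 8: prey: 0+0-0=0; pred: 32+0-6=26
Step 9: prey: 0+0-0=0; pred: 26+0-5=21
Max prey = 42 at step 2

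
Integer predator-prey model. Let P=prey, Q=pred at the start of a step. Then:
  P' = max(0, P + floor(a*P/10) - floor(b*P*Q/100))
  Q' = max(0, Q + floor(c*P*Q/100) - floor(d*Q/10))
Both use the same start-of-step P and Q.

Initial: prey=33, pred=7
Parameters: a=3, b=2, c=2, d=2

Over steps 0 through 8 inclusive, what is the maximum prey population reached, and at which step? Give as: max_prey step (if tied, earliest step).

Step 1: prey: 33+9-4=38; pred: 7+4-1=10
Step 2: prey: 38+11-7=42; pred: 10+7-2=15
Step 3: prey: 42+12-12=42; pred: 15+12-3=24
Step 4: prey: 42+12-20=34; pred: 24+20-4=40
Step 5: prey: 34+10-27=17; pred: 40+27-8=59
Step 6: prey: 17+5-20=2; pred: 59+20-11=68
Step 7: prey: 2+0-2=0; pred: 68+2-13=57
Step 8: prey: 0+0-0=0; pred: 57+0-11=46
Max prey = 42 at step 2

Answer: 42 2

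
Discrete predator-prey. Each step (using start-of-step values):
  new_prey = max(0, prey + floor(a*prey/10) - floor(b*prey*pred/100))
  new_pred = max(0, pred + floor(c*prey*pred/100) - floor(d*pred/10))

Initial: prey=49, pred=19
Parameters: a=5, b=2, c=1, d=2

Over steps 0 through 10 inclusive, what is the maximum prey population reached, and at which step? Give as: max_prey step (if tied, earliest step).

Answer: 55 1

Derivation:
Step 1: prey: 49+24-18=55; pred: 19+9-3=25
Step 2: prey: 55+27-27=55; pred: 25+13-5=33
Step 3: prey: 55+27-36=46; pred: 33+18-6=45
Step 4: prey: 46+23-41=28; pred: 45+20-9=56
Step 5: prey: 28+14-31=11; pred: 56+15-11=60
Step 6: prey: 11+5-13=3; pred: 60+6-12=54
Step 7: prey: 3+1-3=1; pred: 54+1-10=45
Step 8: prey: 1+0-0=1; pred: 45+0-9=36
Step 9: prey: 1+0-0=1; pred: 36+0-7=29
Step 10: prey: 1+0-0=1; pred: 29+0-5=24
Max prey = 55 at step 1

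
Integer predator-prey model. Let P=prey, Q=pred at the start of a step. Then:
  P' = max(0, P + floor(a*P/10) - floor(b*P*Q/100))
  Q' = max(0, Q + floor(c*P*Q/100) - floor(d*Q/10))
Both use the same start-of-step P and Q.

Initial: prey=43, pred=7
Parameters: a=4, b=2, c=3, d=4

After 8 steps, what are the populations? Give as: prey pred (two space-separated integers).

Answer: 0 20

Derivation:
Step 1: prey: 43+17-6=54; pred: 7+9-2=14
Step 2: prey: 54+21-15=60; pred: 14+22-5=31
Step 3: prey: 60+24-37=47; pred: 31+55-12=74
Step 4: prey: 47+18-69=0; pred: 74+104-29=149
Step 5: prey: 0+0-0=0; pred: 149+0-59=90
Step 6: prey: 0+0-0=0; pred: 90+0-36=54
Step 7: prey: 0+0-0=0; pred: 54+0-21=33
Step 8: prey: 0+0-0=0; pred: 33+0-13=20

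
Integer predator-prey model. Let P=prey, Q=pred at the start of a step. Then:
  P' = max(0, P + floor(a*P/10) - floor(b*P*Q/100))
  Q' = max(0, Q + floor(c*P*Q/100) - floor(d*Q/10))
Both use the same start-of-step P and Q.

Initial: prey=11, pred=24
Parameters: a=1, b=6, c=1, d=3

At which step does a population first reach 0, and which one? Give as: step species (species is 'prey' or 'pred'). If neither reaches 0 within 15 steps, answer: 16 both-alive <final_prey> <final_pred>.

Step 1: prey: 11+1-15=0; pred: 24+2-7=19
First extinction: prey at step 1

Answer: 1 prey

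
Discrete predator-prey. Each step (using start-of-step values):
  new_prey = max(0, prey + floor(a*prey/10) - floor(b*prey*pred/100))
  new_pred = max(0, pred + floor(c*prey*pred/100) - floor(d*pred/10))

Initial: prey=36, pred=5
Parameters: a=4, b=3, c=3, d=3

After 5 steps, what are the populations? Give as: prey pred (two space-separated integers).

Step 1: prey: 36+14-5=45; pred: 5+5-1=9
Step 2: prey: 45+18-12=51; pred: 9+12-2=19
Step 3: prey: 51+20-29=42; pred: 19+29-5=43
Step 4: prey: 42+16-54=4; pred: 43+54-12=85
Step 5: prey: 4+1-10=0; pred: 85+10-25=70

Answer: 0 70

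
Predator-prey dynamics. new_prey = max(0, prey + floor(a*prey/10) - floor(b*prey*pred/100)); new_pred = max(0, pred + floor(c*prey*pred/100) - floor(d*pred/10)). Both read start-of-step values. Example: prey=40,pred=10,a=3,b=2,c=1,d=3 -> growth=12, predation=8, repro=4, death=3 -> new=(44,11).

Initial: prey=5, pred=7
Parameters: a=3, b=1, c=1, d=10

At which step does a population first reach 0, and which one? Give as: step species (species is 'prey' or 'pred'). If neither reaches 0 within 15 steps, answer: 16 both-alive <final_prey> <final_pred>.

Answer: 1 pred

Derivation:
Step 1: prey: 5+1-0=6; pred: 7+0-7=0
First extinction: pred at step 1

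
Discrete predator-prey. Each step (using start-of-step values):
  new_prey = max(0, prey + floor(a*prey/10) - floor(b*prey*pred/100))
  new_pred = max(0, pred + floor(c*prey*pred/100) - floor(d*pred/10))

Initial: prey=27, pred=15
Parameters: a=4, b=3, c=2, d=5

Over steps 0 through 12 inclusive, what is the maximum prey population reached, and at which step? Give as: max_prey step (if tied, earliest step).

Step 1: prey: 27+10-12=25; pred: 15+8-7=16
Step 2: prey: 25+10-12=23; pred: 16+8-8=16
Step 3: prey: 23+9-11=21; pred: 16+7-8=15
Step 4: prey: 21+8-9=20; pred: 15+6-7=14
Step 5: prey: 20+8-8=20; pred: 14+5-7=12
Step 6: prey: 20+8-7=21; pred: 12+4-6=10
Step 7: prey: 21+8-6=23; pred: 10+4-5=9
Step 8: prey: 23+9-6=26; pred: 9+4-4=9
Step 9: prey: 26+10-7=29; pred: 9+4-4=9
Step 10: prey: 29+11-7=33; pred: 9+5-4=10
Step 11: prey: 33+13-9=37; pred: 10+6-5=11
Step 12: prey: 37+14-12=39; pred: 11+8-5=14
Max prey = 39 at step 12

Answer: 39 12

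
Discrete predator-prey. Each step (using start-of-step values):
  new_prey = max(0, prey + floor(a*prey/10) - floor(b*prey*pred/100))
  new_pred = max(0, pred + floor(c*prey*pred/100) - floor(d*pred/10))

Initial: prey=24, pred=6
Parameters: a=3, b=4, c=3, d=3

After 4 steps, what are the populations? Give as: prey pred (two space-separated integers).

Answer: 9 24

Derivation:
Step 1: prey: 24+7-5=26; pred: 6+4-1=9
Step 2: prey: 26+7-9=24; pred: 9+7-2=14
Step 3: prey: 24+7-13=18; pred: 14+10-4=20
Step 4: prey: 18+5-14=9; pred: 20+10-6=24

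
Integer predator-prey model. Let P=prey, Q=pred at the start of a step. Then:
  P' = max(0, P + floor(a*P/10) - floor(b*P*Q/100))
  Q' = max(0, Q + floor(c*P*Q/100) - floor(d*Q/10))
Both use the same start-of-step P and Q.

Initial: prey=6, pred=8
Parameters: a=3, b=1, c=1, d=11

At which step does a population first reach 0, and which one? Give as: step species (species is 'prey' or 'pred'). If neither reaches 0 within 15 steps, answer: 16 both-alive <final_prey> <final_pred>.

Step 1: prey: 6+1-0=7; pred: 8+0-8=0
First extinction: pred at step 1

Answer: 1 pred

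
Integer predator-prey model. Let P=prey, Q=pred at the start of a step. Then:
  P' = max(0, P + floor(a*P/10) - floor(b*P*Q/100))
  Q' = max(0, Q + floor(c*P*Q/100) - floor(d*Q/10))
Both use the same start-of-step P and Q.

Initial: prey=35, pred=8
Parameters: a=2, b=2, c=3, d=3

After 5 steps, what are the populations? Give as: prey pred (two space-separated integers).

Step 1: prey: 35+7-5=37; pred: 8+8-2=14
Step 2: prey: 37+7-10=34; pred: 14+15-4=25
Step 3: prey: 34+6-17=23; pred: 25+25-7=43
Step 4: prey: 23+4-19=8; pred: 43+29-12=60
Step 5: prey: 8+1-9=0; pred: 60+14-18=56

Answer: 0 56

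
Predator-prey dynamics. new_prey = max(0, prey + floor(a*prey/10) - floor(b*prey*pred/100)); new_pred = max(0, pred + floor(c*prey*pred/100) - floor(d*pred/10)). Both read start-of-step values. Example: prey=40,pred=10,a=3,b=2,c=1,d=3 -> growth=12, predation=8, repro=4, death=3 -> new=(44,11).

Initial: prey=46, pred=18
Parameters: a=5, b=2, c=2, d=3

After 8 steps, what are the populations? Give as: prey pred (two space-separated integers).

Step 1: prey: 46+23-16=53; pred: 18+16-5=29
Step 2: prey: 53+26-30=49; pred: 29+30-8=51
Step 3: prey: 49+24-49=24; pred: 51+49-15=85
Step 4: prey: 24+12-40=0; pred: 85+40-25=100
Step 5: prey: 0+0-0=0; pred: 100+0-30=70
Step 6: prey: 0+0-0=0; pred: 70+0-21=49
Step 7: prey: 0+0-0=0; pred: 49+0-14=35
Step 8: prey: 0+0-0=0; pred: 35+0-10=25

Answer: 0 25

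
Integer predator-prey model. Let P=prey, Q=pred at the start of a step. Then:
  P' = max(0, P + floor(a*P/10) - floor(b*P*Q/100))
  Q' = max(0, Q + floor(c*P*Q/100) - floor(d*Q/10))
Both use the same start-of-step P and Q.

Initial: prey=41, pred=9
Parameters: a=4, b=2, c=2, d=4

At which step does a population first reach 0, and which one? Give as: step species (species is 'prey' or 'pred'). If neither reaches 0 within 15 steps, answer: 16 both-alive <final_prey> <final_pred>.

Step 1: prey: 41+16-7=50; pred: 9+7-3=13
Step 2: prey: 50+20-13=57; pred: 13+13-5=21
Step 3: prey: 57+22-23=56; pred: 21+23-8=36
Step 4: prey: 56+22-40=38; pred: 36+40-14=62
Step 5: prey: 38+15-47=6; pred: 62+47-24=85
Step 6: prey: 6+2-10=0; pred: 85+10-34=61
First extinction: prey at step 6

Answer: 6 prey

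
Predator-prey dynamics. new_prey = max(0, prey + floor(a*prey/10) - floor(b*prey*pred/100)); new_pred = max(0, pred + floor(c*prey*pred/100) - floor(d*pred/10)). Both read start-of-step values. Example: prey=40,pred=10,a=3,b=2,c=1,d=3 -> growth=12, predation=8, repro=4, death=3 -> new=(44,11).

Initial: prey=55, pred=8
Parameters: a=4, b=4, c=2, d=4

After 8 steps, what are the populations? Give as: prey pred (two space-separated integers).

Step 1: prey: 55+22-17=60; pred: 8+8-3=13
Step 2: prey: 60+24-31=53; pred: 13+15-5=23
Step 3: prey: 53+21-48=26; pred: 23+24-9=38
Step 4: prey: 26+10-39=0; pred: 38+19-15=42
Step 5: prey: 0+0-0=0; pred: 42+0-16=26
Step 6: prey: 0+0-0=0; pred: 26+0-10=16
Step 7: prey: 0+0-0=0; pred: 16+0-6=10
Step 8: prey: 0+0-0=0; pred: 10+0-4=6

Answer: 0 6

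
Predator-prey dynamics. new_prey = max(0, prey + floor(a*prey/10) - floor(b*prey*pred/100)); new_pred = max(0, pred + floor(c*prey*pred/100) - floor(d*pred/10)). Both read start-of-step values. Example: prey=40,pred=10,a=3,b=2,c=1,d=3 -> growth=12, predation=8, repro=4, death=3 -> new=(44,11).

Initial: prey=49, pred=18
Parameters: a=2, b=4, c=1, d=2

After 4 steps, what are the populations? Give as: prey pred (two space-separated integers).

Answer: 1 17

Derivation:
Step 1: prey: 49+9-35=23; pred: 18+8-3=23
Step 2: prey: 23+4-21=6; pred: 23+5-4=24
Step 3: prey: 6+1-5=2; pred: 24+1-4=21
Step 4: prey: 2+0-1=1; pred: 21+0-4=17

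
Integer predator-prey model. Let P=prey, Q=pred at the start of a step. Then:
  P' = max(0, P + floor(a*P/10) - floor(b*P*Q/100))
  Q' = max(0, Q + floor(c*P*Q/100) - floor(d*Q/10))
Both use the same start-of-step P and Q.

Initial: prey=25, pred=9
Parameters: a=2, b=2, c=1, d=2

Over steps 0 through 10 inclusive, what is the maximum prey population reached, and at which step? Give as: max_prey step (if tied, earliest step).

Step 1: prey: 25+5-4=26; pred: 9+2-1=10
Step 2: prey: 26+5-5=26; pred: 10+2-2=10
Step 3: prey: 26+5-5=26; pred: 10+2-2=10
Step 4: prey: 26+5-5=26; pred: 10+2-2=10
Step 5: prey: 26+5-5=26; pred: 10+2-2=10
Step 6: prey: 26+5-5=26; pred: 10+2-2=10
Step 7: prey: 26+5-5=26; pred: 10+2-2=10
Step 8: prey: 26+5-5=26; pred: 10+2-2=10
Step 9: prey: 26+5-5=26; pred: 10+2-2=10
Step 10: prey: 26+5-5=26; pred: 10+2-2=10
Max prey = 26 at step 1

Answer: 26 1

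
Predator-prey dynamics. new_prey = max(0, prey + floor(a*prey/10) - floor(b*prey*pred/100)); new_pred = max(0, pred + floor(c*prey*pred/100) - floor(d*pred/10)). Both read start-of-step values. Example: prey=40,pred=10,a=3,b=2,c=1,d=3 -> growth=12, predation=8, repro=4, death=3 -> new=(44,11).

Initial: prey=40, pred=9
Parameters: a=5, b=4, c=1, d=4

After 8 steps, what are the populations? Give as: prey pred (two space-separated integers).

Step 1: prey: 40+20-14=46; pred: 9+3-3=9
Step 2: prey: 46+23-16=53; pred: 9+4-3=10
Step 3: prey: 53+26-21=58; pred: 10+5-4=11
Step 4: prey: 58+29-25=62; pred: 11+6-4=13
Step 5: prey: 62+31-32=61; pred: 13+8-5=16
Step 6: prey: 61+30-39=52; pred: 16+9-6=19
Step 7: prey: 52+26-39=39; pred: 19+9-7=21
Step 8: prey: 39+19-32=26; pred: 21+8-8=21

Answer: 26 21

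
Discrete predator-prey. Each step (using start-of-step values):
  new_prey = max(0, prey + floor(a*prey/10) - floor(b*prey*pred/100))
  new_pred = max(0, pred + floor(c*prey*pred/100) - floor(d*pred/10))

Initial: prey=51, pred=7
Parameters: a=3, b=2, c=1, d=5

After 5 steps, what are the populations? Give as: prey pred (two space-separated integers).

Answer: 93 16

Derivation:
Step 1: prey: 51+15-7=59; pred: 7+3-3=7
Step 2: prey: 59+17-8=68; pred: 7+4-3=8
Step 3: prey: 68+20-10=78; pred: 8+5-4=9
Step 4: prey: 78+23-14=87; pred: 9+7-4=12
Step 5: prey: 87+26-20=93; pred: 12+10-6=16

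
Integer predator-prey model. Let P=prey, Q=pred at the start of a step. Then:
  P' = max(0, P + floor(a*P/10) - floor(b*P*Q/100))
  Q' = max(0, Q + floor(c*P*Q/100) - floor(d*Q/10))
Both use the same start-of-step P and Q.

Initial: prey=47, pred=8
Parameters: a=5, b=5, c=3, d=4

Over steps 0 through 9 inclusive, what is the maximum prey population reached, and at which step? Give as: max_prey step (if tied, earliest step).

Answer: 52 1

Derivation:
Step 1: prey: 47+23-18=52; pred: 8+11-3=16
Step 2: prey: 52+26-41=37; pred: 16+24-6=34
Step 3: prey: 37+18-62=0; pred: 34+37-13=58
Step 4: prey: 0+0-0=0; pred: 58+0-23=35
Step 5: prey: 0+0-0=0; pred: 35+0-14=21
Step 6: prey: 0+0-0=0; pred: 21+0-8=13
Step 7: prey: 0+0-0=0; pred: 13+0-5=8
Step 8: prey: 0+0-0=0; pred: 8+0-3=5
Step 9: prey: 0+0-0=0; pred: 5+0-2=3
Max prey = 52 at step 1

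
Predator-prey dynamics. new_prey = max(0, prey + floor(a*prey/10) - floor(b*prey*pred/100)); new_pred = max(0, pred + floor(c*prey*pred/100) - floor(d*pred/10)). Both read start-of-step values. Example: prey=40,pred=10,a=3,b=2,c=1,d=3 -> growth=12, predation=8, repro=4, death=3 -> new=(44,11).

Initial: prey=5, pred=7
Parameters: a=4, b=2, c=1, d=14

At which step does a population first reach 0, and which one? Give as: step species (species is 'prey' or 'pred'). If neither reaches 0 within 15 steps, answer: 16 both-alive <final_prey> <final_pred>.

Answer: 1 pred

Derivation:
Step 1: prey: 5+2-0=7; pred: 7+0-9=0
First extinction: pred at step 1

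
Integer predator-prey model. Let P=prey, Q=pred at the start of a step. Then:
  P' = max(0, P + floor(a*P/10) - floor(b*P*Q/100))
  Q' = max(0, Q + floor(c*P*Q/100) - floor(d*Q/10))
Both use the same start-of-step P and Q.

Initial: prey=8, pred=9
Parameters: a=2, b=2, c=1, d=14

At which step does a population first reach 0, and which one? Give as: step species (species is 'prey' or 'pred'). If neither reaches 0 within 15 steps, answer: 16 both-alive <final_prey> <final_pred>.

Step 1: prey: 8+1-1=8; pred: 9+0-12=0
First extinction: pred at step 1

Answer: 1 pred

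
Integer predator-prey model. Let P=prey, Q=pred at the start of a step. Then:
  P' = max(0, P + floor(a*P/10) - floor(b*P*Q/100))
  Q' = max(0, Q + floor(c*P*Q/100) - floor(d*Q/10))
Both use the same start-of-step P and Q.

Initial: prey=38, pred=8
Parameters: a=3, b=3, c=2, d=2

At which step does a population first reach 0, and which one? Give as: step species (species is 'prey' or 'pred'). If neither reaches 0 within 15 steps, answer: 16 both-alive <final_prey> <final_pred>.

Step 1: prey: 38+11-9=40; pred: 8+6-1=13
Step 2: prey: 40+12-15=37; pred: 13+10-2=21
Step 3: prey: 37+11-23=25; pred: 21+15-4=32
Step 4: prey: 25+7-24=8; pred: 32+16-6=42
Step 5: prey: 8+2-10=0; pred: 42+6-8=40
First extinction: prey at step 5

Answer: 5 prey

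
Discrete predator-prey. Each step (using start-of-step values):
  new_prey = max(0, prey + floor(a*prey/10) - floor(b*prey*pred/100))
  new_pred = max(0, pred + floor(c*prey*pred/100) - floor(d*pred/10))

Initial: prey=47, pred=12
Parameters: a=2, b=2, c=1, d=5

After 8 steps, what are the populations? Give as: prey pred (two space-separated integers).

Step 1: prey: 47+9-11=45; pred: 12+5-6=11
Step 2: prey: 45+9-9=45; pred: 11+4-5=10
Step 3: prey: 45+9-9=45; pred: 10+4-5=9
Step 4: prey: 45+9-8=46; pred: 9+4-4=9
Step 5: prey: 46+9-8=47; pred: 9+4-4=9
Step 6: prey: 47+9-8=48; pred: 9+4-4=9
Step 7: prey: 48+9-8=49; pred: 9+4-4=9
Step 8: prey: 49+9-8=50; pred: 9+4-4=9

Answer: 50 9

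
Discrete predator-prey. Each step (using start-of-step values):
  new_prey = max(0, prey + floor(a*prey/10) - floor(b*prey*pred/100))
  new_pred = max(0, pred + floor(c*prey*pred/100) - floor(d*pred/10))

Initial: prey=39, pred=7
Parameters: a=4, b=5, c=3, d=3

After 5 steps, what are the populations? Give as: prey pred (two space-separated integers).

Answer: 0 25

Derivation:
Step 1: prey: 39+15-13=41; pred: 7+8-2=13
Step 2: prey: 41+16-26=31; pred: 13+15-3=25
Step 3: prey: 31+12-38=5; pred: 25+23-7=41
Step 4: prey: 5+2-10=0; pred: 41+6-12=35
Step 5: prey: 0+0-0=0; pred: 35+0-10=25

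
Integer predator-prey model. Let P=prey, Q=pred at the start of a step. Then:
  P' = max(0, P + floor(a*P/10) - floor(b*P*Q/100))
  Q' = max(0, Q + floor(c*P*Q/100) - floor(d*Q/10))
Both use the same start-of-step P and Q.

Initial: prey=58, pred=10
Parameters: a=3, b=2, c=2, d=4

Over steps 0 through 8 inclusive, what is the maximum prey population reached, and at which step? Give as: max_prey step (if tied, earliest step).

Step 1: prey: 58+17-11=64; pred: 10+11-4=17
Step 2: prey: 64+19-21=62; pred: 17+21-6=32
Step 3: prey: 62+18-39=41; pred: 32+39-12=59
Step 4: prey: 41+12-48=5; pred: 59+48-23=84
Step 5: prey: 5+1-8=0; pred: 84+8-33=59
Step 6: prey: 0+0-0=0; pred: 59+0-23=36
Step 7: prey: 0+0-0=0; pred: 36+0-14=22
Step 8: prey: 0+0-0=0; pred: 22+0-8=14
Max prey = 64 at step 1

Answer: 64 1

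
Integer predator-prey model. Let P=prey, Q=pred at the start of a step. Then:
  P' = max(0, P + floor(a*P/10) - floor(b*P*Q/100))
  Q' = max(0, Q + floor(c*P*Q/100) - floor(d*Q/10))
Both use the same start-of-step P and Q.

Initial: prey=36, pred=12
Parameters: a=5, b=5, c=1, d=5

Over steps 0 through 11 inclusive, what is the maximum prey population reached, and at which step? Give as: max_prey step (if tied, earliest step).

Answer: 115 9

Derivation:
Step 1: prey: 36+18-21=33; pred: 12+4-6=10
Step 2: prey: 33+16-16=33; pred: 10+3-5=8
Step 3: prey: 33+16-13=36; pred: 8+2-4=6
Step 4: prey: 36+18-10=44; pred: 6+2-3=5
Step 5: prey: 44+22-11=55; pred: 5+2-2=5
Step 6: prey: 55+27-13=69; pred: 5+2-2=5
Step 7: prey: 69+34-17=86; pred: 5+3-2=6
Step 8: prey: 86+43-25=104; pred: 6+5-3=8
Step 9: prey: 104+52-41=115; pred: 8+8-4=12
Step 10: prey: 115+57-69=103; pred: 12+13-6=19
Step 11: prey: 103+51-97=57; pred: 19+19-9=29
Max prey = 115 at step 9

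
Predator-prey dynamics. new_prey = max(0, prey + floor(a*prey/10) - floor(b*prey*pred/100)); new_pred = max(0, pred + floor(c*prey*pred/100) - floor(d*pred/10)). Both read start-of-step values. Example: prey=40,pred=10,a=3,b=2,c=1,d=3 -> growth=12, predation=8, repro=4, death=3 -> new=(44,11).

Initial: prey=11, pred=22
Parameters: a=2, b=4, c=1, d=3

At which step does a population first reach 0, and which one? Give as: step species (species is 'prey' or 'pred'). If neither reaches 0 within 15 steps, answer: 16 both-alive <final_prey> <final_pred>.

Answer: 16 both-alive 1 3

Derivation:
Step 1: prey: 11+2-9=4; pred: 22+2-6=18
Step 2: prey: 4+0-2=2; pred: 18+0-5=13
Step 3: prey: 2+0-1=1; pred: 13+0-3=10
Step 4: prey: 1+0-0=1; pred: 10+0-3=7
Step 5: prey: 1+0-0=1; pred: 7+0-2=5
Step 6: prey: 1+0-0=1; pred: 5+0-1=4
Step 7: prey: 1+0-0=1; pred: 4+0-1=3
Step 8: prey: 1+0-0=1; pred: 3+0-0=3
Steps 9-15: state stable at prey=1, pred=3 (no change)
No extinction within 15 steps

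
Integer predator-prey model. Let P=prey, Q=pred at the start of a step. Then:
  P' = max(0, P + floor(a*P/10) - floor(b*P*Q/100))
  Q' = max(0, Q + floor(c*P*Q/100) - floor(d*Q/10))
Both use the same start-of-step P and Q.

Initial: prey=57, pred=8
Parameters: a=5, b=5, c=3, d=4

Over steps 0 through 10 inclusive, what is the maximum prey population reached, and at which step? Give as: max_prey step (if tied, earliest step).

Step 1: prey: 57+28-22=63; pred: 8+13-3=18
Step 2: prey: 63+31-56=38; pred: 18+34-7=45
Step 3: prey: 38+19-85=0; pred: 45+51-18=78
Step 4: prey: 0+0-0=0; pred: 78+0-31=47
Step 5: prey: 0+0-0=0; pred: 47+0-18=29
Step 6: prey: 0+0-0=0; pred: 29+0-11=18
Step 7: prey: 0+0-0=0; pred: 18+0-7=11
Step 8: prey: 0+0-0=0; pred: 11+0-4=7
Step 9: prey: 0+0-0=0; pred: 7+0-2=5
Step 10: prey: 0+0-0=0; pred: 5+0-2=3
Max prey = 63 at step 1

Answer: 63 1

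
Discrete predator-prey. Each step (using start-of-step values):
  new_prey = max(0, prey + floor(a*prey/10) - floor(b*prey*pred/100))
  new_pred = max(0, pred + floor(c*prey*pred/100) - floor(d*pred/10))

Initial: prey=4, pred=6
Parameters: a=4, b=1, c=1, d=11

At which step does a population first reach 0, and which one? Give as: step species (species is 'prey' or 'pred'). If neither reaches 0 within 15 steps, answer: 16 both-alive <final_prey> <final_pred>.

Step 1: prey: 4+1-0=5; pred: 6+0-6=0
First extinction: pred at step 1

Answer: 1 pred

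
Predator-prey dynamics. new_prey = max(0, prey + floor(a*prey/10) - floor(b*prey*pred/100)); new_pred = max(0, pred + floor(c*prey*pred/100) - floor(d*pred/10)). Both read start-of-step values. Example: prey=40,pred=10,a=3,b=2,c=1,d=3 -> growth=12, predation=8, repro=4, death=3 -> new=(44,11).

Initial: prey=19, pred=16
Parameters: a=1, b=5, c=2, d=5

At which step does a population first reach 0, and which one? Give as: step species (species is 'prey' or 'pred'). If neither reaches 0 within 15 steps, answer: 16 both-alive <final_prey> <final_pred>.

Step 1: prey: 19+1-15=5; pred: 16+6-8=14
Step 2: prey: 5+0-3=2; pred: 14+1-7=8
Step 3: prey: 2+0-0=2; pred: 8+0-4=4
Step 4: prey: 2+0-0=2; pred: 4+0-2=2
Step 5: prey: 2+0-0=2; pred: 2+0-1=1
Step 6: prey: 2+0-0=2; pred: 1+0-0=1
Steps 7-15: state stable at prey=2, pred=1 (no change)
No extinction within 15 steps

Answer: 16 both-alive 2 1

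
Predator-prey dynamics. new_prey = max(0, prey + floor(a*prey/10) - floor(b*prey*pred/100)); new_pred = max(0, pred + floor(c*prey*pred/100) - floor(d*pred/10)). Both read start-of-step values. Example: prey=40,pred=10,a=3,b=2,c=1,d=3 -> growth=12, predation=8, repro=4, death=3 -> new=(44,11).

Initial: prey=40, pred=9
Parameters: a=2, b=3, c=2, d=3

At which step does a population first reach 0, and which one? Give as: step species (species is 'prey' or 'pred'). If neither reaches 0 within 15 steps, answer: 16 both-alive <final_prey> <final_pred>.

Step 1: prey: 40+8-10=38; pred: 9+7-2=14
Step 2: prey: 38+7-15=30; pred: 14+10-4=20
Step 3: prey: 30+6-18=18; pred: 20+12-6=26
Step 4: prey: 18+3-14=7; pred: 26+9-7=28
Step 5: prey: 7+1-5=3; pred: 28+3-8=23
Step 6: prey: 3+0-2=1; pred: 23+1-6=18
Step 7: prey: 1+0-0=1; pred: 18+0-5=13
Step 8: prey: 1+0-0=1; pred: 13+0-3=10
Step 9: prey: 1+0-0=1; pred: 10+0-3=7
Step 10: prey: 1+0-0=1; pred: 7+0-2=5
Step 11: prey: 1+0-0=1; pred: 5+0-1=4
Step 12: prey: 1+0-0=1; pred: 4+0-1=3
Step 13: prey: 1+0-0=1; pred: 3+0-0=3
Steps 14-15: state stable at prey=1, pred=3 (no change)
No extinction within 15 steps

Answer: 16 both-alive 1 3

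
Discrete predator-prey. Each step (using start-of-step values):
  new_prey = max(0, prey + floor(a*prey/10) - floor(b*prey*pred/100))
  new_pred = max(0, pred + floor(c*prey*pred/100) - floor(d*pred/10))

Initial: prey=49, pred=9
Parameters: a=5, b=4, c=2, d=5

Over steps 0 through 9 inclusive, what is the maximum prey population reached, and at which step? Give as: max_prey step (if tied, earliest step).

Answer: 56 1

Derivation:
Step 1: prey: 49+24-17=56; pred: 9+8-4=13
Step 2: prey: 56+28-29=55; pred: 13+14-6=21
Step 3: prey: 55+27-46=36; pred: 21+23-10=34
Step 4: prey: 36+18-48=6; pred: 34+24-17=41
Step 5: prey: 6+3-9=0; pred: 41+4-20=25
Step 6: prey: 0+0-0=0; pred: 25+0-12=13
Step 7: prey: 0+0-0=0; pred: 13+0-6=7
Step 8: prey: 0+0-0=0; pred: 7+0-3=4
Step 9: prey: 0+0-0=0; pred: 4+0-2=2
Max prey = 56 at step 1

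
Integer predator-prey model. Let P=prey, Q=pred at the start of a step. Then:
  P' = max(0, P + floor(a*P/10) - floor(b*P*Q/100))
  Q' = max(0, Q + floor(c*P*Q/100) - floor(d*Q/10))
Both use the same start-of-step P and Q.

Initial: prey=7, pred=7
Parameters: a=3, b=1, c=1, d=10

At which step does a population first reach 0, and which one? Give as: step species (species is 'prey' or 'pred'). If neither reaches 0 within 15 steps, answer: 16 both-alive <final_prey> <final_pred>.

Answer: 1 pred

Derivation:
Step 1: prey: 7+2-0=9; pred: 7+0-7=0
First extinction: pred at step 1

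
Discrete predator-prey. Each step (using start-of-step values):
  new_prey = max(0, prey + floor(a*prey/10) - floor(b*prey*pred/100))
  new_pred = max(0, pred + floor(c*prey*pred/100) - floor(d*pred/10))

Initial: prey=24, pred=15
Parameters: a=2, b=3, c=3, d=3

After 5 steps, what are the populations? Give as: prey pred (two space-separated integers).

Answer: 2 17

Derivation:
Step 1: prey: 24+4-10=18; pred: 15+10-4=21
Step 2: prey: 18+3-11=10; pred: 21+11-6=26
Step 3: prey: 10+2-7=5; pred: 26+7-7=26
Step 4: prey: 5+1-3=3; pred: 26+3-7=22
Step 5: prey: 3+0-1=2; pred: 22+1-6=17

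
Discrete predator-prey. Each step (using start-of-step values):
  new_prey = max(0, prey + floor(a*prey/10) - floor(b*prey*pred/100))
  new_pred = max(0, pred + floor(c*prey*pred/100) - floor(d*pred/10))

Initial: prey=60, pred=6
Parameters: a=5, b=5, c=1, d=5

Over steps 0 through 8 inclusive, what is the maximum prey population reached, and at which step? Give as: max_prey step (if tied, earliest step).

Answer: 100 3

Derivation:
Step 1: prey: 60+30-18=72; pred: 6+3-3=6
Step 2: prey: 72+36-21=87; pred: 6+4-3=7
Step 3: prey: 87+43-30=100; pred: 7+6-3=10
Step 4: prey: 100+50-50=100; pred: 10+10-5=15
Step 5: prey: 100+50-75=75; pred: 15+15-7=23
Step 6: prey: 75+37-86=26; pred: 23+17-11=29
Step 7: prey: 26+13-37=2; pred: 29+7-14=22
Step 8: prey: 2+1-2=1; pred: 22+0-11=11
Max prey = 100 at step 3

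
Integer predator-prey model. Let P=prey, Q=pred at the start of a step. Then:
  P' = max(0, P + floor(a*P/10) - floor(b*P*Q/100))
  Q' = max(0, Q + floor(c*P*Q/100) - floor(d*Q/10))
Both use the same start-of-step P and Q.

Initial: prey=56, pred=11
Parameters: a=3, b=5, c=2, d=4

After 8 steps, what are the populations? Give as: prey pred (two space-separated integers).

Answer: 0 3

Derivation:
Step 1: prey: 56+16-30=42; pred: 11+12-4=19
Step 2: prey: 42+12-39=15; pred: 19+15-7=27
Step 3: prey: 15+4-20=0; pred: 27+8-10=25
Step 4: prey: 0+0-0=0; pred: 25+0-10=15
Step 5: prey: 0+0-0=0; pred: 15+0-6=9
Step 6: prey: 0+0-0=0; pred: 9+0-3=6
Step 7: prey: 0+0-0=0; pred: 6+0-2=4
Step 8: prey: 0+0-0=0; pred: 4+0-1=3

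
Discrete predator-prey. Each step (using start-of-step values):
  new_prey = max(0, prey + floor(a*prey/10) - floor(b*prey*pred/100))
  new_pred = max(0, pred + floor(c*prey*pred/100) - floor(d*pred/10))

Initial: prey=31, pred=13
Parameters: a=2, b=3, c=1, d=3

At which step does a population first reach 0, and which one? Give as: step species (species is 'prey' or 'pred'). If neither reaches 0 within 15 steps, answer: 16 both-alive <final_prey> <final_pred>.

Answer: 16 both-alive 24 3

Derivation:
Step 1: prey: 31+6-12=25; pred: 13+4-3=14
Step 2: prey: 25+5-10=20; pred: 14+3-4=13
Step 3: prey: 20+4-7=17; pred: 13+2-3=12
Step 4: prey: 17+3-6=14; pred: 12+2-3=11
Step 5: prey: 14+2-4=12; pred: 11+1-3=9
Step 6: prey: 12+2-3=11; pred: 9+1-2=8
Step 7: prey: 11+2-2=11; pred: 8+0-2=6
Step 8: prey: 11+2-1=12; pred: 6+0-1=5
Step 9: prey: 12+2-1=13; pred: 5+0-1=4
Step 10: prey: 13+2-1=14; pred: 4+0-1=3
Step 11: prey: 14+2-1=15; pred: 3+0-0=3
Step 12: prey: 15+3-1=17; pred: 3+0-0=3
Step 13: prey: 17+3-1=19; pred: 3+0-0=3
Step 14: prey: 19+3-1=21; pred: 3+0-0=3
Step 15: prey: 21+4-1=24; pred: 3+0-0=3
No extinction within 15 steps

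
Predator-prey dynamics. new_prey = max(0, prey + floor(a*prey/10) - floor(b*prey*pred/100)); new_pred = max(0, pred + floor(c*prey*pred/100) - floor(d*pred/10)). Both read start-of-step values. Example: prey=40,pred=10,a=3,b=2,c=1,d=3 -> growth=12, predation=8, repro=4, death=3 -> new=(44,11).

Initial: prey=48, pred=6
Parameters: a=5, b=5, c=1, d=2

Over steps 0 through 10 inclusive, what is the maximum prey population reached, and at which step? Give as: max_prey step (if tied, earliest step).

Answer: 67 2

Derivation:
Step 1: prey: 48+24-14=58; pred: 6+2-1=7
Step 2: prey: 58+29-20=67; pred: 7+4-1=10
Step 3: prey: 67+33-33=67; pred: 10+6-2=14
Step 4: prey: 67+33-46=54; pred: 14+9-2=21
Step 5: prey: 54+27-56=25; pred: 21+11-4=28
Step 6: prey: 25+12-35=2; pred: 28+7-5=30
Step 7: prey: 2+1-3=0; pred: 30+0-6=24
Step 8: prey: 0+0-0=0; pred: 24+0-4=20
Step 9: prey: 0+0-0=0; pred: 20+0-4=16
Step 10: prey: 0+0-0=0; pred: 16+0-3=13
Max prey = 67 at step 2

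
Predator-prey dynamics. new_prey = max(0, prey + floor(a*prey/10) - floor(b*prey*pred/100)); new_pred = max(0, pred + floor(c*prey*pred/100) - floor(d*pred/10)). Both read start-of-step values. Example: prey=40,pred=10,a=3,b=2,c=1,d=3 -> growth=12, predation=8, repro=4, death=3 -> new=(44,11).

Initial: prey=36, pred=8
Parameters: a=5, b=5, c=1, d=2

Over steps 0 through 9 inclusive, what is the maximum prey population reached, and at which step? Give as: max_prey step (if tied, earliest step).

Answer: 42 2

Derivation:
Step 1: prey: 36+18-14=40; pred: 8+2-1=9
Step 2: prey: 40+20-18=42; pred: 9+3-1=11
Step 3: prey: 42+21-23=40; pred: 11+4-2=13
Step 4: prey: 40+20-26=34; pred: 13+5-2=16
Step 5: prey: 34+17-27=24; pred: 16+5-3=18
Step 6: prey: 24+12-21=15; pred: 18+4-3=19
Step 7: prey: 15+7-14=8; pred: 19+2-3=18
Step 8: prey: 8+4-7=5; pred: 18+1-3=16
Step 9: prey: 5+2-4=3; pred: 16+0-3=13
Max prey = 42 at step 2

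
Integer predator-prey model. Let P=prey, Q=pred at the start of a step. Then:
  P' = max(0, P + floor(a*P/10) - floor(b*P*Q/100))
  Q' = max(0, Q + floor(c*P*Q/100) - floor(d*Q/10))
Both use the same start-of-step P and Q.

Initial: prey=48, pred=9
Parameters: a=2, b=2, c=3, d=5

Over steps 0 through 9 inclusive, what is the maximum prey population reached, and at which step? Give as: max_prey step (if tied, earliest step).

Answer: 49 1

Derivation:
Step 1: prey: 48+9-8=49; pred: 9+12-4=17
Step 2: prey: 49+9-16=42; pred: 17+24-8=33
Step 3: prey: 42+8-27=23; pred: 33+41-16=58
Step 4: prey: 23+4-26=1; pred: 58+40-29=69
Step 5: prey: 1+0-1=0; pred: 69+2-34=37
Step 6: prey: 0+0-0=0; pred: 37+0-18=19
Step 7: prey: 0+0-0=0; pred: 19+0-9=10
Step 8: prey: 0+0-0=0; pred: 10+0-5=5
Step 9: prey: 0+0-0=0; pred: 5+0-2=3
Max prey = 49 at step 1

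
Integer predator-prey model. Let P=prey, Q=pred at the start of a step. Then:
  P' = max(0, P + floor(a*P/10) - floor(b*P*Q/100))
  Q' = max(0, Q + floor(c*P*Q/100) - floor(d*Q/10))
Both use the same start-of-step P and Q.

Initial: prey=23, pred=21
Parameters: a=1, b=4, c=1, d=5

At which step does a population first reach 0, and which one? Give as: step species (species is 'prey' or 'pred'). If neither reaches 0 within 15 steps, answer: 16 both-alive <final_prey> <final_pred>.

Answer: 16 both-alive 3 1

Derivation:
Step 1: prey: 23+2-19=6; pred: 21+4-10=15
Step 2: prey: 6+0-3=3; pred: 15+0-7=8
Step 3: prey: 3+0-0=3; pred: 8+0-4=4
Step 4: prey: 3+0-0=3; pred: 4+0-2=2
Step 5: prey: 3+0-0=3; pred: 2+0-1=1
Step 6: prey: 3+0-0=3; pred: 1+0-0=1
Steps 7-15: state stable at prey=3, pred=1 (no change)
No extinction within 15 steps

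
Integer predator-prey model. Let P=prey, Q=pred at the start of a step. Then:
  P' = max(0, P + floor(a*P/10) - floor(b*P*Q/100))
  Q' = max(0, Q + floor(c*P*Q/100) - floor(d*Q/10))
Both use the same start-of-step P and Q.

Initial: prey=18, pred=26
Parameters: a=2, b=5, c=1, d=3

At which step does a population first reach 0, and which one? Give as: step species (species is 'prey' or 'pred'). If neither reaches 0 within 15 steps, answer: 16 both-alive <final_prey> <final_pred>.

Step 1: prey: 18+3-23=0; pred: 26+4-7=23
First extinction: prey at step 1

Answer: 1 prey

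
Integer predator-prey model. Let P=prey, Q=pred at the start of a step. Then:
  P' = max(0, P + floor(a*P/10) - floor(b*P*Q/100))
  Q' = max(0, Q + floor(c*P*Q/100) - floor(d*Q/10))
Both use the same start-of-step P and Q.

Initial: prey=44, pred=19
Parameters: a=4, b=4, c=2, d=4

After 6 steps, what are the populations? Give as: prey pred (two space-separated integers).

Step 1: prey: 44+17-33=28; pred: 19+16-7=28
Step 2: prey: 28+11-31=8; pred: 28+15-11=32
Step 3: prey: 8+3-10=1; pred: 32+5-12=25
Step 4: prey: 1+0-1=0; pred: 25+0-10=15
Step 5: prey: 0+0-0=0; pred: 15+0-6=9
Step 6: prey: 0+0-0=0; pred: 9+0-3=6

Answer: 0 6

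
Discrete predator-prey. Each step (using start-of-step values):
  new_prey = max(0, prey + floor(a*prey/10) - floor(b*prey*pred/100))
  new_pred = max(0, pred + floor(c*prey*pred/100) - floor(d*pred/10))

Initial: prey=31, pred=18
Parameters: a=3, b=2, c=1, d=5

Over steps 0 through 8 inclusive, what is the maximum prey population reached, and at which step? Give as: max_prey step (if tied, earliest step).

Step 1: prey: 31+9-11=29; pred: 18+5-9=14
Step 2: prey: 29+8-8=29; pred: 14+4-7=11
Step 3: prey: 29+8-6=31; pred: 11+3-5=9
Step 4: prey: 31+9-5=35; pred: 9+2-4=7
Step 5: prey: 35+10-4=41; pred: 7+2-3=6
Step 6: prey: 41+12-4=49; pred: 6+2-3=5
Step 7: prey: 49+14-4=59; pred: 5+2-2=5
Step 8: prey: 59+17-5=71; pred: 5+2-2=5
Max prey = 71 at step 8

Answer: 71 8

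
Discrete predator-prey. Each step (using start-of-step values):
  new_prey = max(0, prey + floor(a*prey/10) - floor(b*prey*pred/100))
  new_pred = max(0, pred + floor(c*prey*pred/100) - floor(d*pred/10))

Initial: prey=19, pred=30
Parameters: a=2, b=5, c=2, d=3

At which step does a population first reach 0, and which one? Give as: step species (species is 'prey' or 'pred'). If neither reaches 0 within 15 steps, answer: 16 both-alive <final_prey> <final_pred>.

Answer: 1 prey

Derivation:
Step 1: prey: 19+3-28=0; pred: 30+11-9=32
First extinction: prey at step 1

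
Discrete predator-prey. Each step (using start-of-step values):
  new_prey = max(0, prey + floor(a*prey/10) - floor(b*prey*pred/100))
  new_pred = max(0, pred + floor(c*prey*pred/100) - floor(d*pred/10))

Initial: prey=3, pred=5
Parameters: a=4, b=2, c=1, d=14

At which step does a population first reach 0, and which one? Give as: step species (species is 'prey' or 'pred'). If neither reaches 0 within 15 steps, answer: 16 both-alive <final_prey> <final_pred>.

Step 1: prey: 3+1-0=4; pred: 5+0-7=0
First extinction: pred at step 1

Answer: 1 pred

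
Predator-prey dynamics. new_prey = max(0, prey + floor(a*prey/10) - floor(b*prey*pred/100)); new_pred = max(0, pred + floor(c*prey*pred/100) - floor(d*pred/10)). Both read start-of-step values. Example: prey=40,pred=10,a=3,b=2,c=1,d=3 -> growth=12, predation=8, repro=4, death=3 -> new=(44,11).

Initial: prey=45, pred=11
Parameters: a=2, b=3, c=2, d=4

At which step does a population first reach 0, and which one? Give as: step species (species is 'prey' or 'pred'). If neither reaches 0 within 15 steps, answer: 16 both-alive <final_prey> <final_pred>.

Answer: 16 both-alive 2 2

Derivation:
Step 1: prey: 45+9-14=40; pred: 11+9-4=16
Step 2: prey: 40+8-19=29; pred: 16+12-6=22
Step 3: prey: 29+5-19=15; pred: 22+12-8=26
Step 4: prey: 15+3-11=7; pred: 26+7-10=23
Step 5: prey: 7+1-4=4; pred: 23+3-9=17
Step 6: prey: 4+0-2=2; pred: 17+1-6=12
Step 7: prey: 2+0-0=2; pred: 12+0-4=8
Step 8: prey: 2+0-0=2; pred: 8+0-3=5
Step 9: prey: 2+0-0=2; pred: 5+0-2=3
Step 10: prey: 2+0-0=2; pred: 3+0-1=2
Step 11: prey: 2+0-0=2; pred: 2+0-0=2
Steps 12-15: state stable at prey=2, pred=2 (no change)
No extinction within 15 steps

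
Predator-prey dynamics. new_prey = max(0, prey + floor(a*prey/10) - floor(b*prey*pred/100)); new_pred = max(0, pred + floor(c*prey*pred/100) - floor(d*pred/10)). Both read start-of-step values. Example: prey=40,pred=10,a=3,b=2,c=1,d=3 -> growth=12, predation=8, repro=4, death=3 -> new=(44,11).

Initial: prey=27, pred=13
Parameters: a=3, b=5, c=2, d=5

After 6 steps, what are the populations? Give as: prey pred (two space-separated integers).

Answer: 9 2

Derivation:
Step 1: prey: 27+8-17=18; pred: 13+7-6=14
Step 2: prey: 18+5-12=11; pred: 14+5-7=12
Step 3: prey: 11+3-6=8; pred: 12+2-6=8
Step 4: prey: 8+2-3=7; pred: 8+1-4=5
Step 5: prey: 7+2-1=8; pred: 5+0-2=3
Step 6: prey: 8+2-1=9; pred: 3+0-1=2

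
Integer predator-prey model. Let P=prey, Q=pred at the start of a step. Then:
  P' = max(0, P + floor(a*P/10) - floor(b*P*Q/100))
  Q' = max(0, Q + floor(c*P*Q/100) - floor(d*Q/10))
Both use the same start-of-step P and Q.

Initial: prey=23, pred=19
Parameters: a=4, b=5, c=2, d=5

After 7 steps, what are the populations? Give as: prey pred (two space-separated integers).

Answer: 12 1

Derivation:
Step 1: prey: 23+9-21=11; pred: 19+8-9=18
Step 2: prey: 11+4-9=6; pred: 18+3-9=12
Step 3: prey: 6+2-3=5; pred: 12+1-6=7
Step 4: prey: 5+2-1=6; pred: 7+0-3=4
Step 5: prey: 6+2-1=7; pred: 4+0-2=2
Step 6: prey: 7+2-0=9; pred: 2+0-1=1
Step 7: prey: 9+3-0=12; pred: 1+0-0=1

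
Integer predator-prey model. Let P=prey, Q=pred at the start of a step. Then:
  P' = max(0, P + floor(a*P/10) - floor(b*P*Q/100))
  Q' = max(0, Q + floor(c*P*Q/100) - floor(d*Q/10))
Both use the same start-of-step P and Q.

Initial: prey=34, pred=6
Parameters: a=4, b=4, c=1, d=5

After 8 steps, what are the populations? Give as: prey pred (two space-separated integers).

Step 1: prey: 34+13-8=39; pred: 6+2-3=5
Step 2: prey: 39+15-7=47; pred: 5+1-2=4
Step 3: prey: 47+18-7=58; pred: 4+1-2=3
Step 4: prey: 58+23-6=75; pred: 3+1-1=3
Step 5: prey: 75+30-9=96; pred: 3+2-1=4
Step 6: prey: 96+38-15=119; pred: 4+3-2=5
Step 7: prey: 119+47-23=143; pred: 5+5-2=8
Step 8: prey: 143+57-45=155; pred: 8+11-4=15

Answer: 155 15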